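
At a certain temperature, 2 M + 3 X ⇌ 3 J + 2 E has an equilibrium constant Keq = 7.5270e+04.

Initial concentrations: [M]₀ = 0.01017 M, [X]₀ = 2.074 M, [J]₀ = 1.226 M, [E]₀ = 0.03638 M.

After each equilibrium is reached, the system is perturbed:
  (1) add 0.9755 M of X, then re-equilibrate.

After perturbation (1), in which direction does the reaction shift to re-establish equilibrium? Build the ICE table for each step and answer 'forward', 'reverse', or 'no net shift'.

Direction: forward

Q₀ = 2.643 vs Keq = 7.5270e+04 ⇒ Q<K, forward
Step 1:
                   M          X          J          E
  init       0.01017      2.074      1.226    0.03638
  Δ         -0.01009   -0.01514    0.01514    0.01009
  eq      7.9279e-05      2.059      1.241    0.04647
  solve Keq expr → x = 0.005045; check Q = 7.5270e+04
Then add 0.9755 M of X.
Step 2:
                   M          X          J          E
  init    7.9279e-05      3.034      1.241    0.04647
  Δ       -3.4932e-05 -5.2398e-05 5.2398e-05 3.4932e-05
  eq      4.4347e-05      3.034      1.241    0.04651
  solve Keq expr → x = 1.7466e-05; check Q = 7.5270e+04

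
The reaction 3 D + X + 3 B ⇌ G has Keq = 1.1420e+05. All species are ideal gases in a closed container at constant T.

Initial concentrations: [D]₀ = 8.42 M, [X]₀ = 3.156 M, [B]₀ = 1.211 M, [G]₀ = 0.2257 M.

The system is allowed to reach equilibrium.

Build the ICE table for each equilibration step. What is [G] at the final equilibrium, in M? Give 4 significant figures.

Q₀ = 6.7457e-05 vs Keq = 1.1420e+05 ⇒ Q<K, forward
Step 1:
                  D         X         B         G
  init         8.42     3.156     1.211    0.2257
  Δ          -1.209   -0.4031    -1.209    0.4031
  eq          7.211     2.753  0.001747    0.6288
  solve Keq expr → x = 0.4031; check Q = 1.1420e+05

[G]_eq = 0.6288 M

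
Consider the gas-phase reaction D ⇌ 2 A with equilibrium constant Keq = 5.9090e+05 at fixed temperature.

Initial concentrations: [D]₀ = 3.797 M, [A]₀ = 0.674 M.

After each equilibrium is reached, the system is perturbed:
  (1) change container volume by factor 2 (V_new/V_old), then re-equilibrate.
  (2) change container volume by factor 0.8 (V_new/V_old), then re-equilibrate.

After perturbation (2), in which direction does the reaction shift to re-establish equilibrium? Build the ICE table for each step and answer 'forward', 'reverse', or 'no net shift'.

Q₀ = 0.1196 vs Keq = 5.9090e+05 ⇒ Q<K, forward
Step 1:
                  D         A
  I           3.797     0.674
  C          -3.797     7.594
  E       1.1568e-04     8.268
  solve Keq expr → x = 3.797; check Q = 5.9090e+05
Then change container volume by factor 2 (V_new/V_old).
Step 2:
                  D         A
  I       5.7841e-05     4.134
  C       -2.8919e-05 5.7839e-05
  E       2.8921e-05     4.134
  solve Keq expr → x = 2.8919e-05; check Q = 5.9090e+05
Then change container volume by factor 0.8 (V_new/V_old).
Step 3:
                  D         A
  I       3.6151e-05     5.167
  C       9.0375e-06 -1.8075e-05
  E       4.5189e-05     5.167
  solve Keq expr → x = -9.0375e-06; check Q = 5.9090e+05

Direction: reverse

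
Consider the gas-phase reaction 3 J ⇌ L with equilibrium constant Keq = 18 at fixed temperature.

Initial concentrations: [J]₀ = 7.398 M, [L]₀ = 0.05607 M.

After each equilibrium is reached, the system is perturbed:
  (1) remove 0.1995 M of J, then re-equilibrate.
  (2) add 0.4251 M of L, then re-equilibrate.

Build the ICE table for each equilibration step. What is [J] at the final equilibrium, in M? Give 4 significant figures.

[J]_eq = 0.5316 M

Q₀ = 1.3848e-04 vs Keq = 18 ⇒ Q<K, forward
Step 1:
                  J         L
  I           7.398   0.05607
  C           -6.89     2.297
  E          0.5075     2.353
  solve Keq expr → x = 2.297; check Q = 18
Then remove 0.1995 M of J.
Step 2:
                  J         L
  I           0.308     2.353
  C          0.1948  -0.06493
  E          0.5028     2.288
  solve Keq expr → x = -0.06493; check Q = 18
Then add 0.4251 M of L.
Step 3:
                  J         L
  I          0.5028     2.713
  C         0.02876 -0.009587
  E          0.5316     2.703
  solve Keq expr → x = -0.009587; check Q = 18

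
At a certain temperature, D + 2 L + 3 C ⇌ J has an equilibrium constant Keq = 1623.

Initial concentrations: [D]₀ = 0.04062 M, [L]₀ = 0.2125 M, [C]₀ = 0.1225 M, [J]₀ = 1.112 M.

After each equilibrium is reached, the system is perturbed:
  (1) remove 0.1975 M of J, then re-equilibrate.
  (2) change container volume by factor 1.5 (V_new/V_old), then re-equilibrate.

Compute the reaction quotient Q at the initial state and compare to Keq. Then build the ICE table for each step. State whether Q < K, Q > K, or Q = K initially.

Q₀ = 3.2979e+05; Q > K (proceeds reverse)

Q₀ = 3.2979e+05 vs Keq = 1623 ⇒ Q>K, reverse
Step 1:
                  D         L         C         J
  I         0.04062    0.2125    0.1225     1.112
  C         0.07505    0.1501    0.2251  -0.07505
  E          0.1157    0.3626    0.3476     1.037
  solve Keq expr → x = -0.07505; check Q = 1623
Then remove 0.1975 M of J.
Step 2:
                  D         L         C         J
  I          0.1157    0.3626    0.3476    0.8395
  C       -0.004442 -0.008883  -0.01332  0.004442
  E          0.1112    0.3537    0.3343    0.8439
  solve Keq expr → x = 0.004442; check Q = 1623
Then change container volume by factor 1.5 (V_new/V_old).
Step 3:
                  D         L         C         J
  I         0.07415    0.2358    0.2229    0.5626
  C         0.03305    0.0661   0.09915  -0.03305
  E          0.1072    0.3019     0.322    0.5295
  solve Keq expr → x = -0.03305; check Q = 1623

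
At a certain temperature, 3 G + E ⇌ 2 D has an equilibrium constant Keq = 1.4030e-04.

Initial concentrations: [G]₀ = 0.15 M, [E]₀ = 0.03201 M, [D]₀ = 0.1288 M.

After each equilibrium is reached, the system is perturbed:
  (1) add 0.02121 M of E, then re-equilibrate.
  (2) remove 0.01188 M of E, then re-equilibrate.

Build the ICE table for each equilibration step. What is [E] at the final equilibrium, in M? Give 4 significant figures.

[E]_eq = 0.1054 M

Q₀ = 153.6 vs Keq = 1.4030e-04 ⇒ Q>K, reverse
Step 1:
                  G         E         D
  I            0.15   0.03201    0.1288
  C          0.1921   0.06403   -0.1281
  E          0.3421   0.09604 7.3449e-04
  solve Keq expr → x = -0.06403; check Q = 1.4030e-04
Then add 0.02121 M of E.
Step 2:
                  G         E         D
  I          0.3421    0.1173 7.3449e-04
  C       -1.1478e-04 -3.8260e-05 7.6519e-05
  E           0.342    0.1172 8.1101e-04
  solve Keq expr → x = 3.8260e-05; check Q = 1.4030e-04
Then remove 0.01188 M of E.
Step 3:
                  G         E         D
  I           0.342    0.1053 8.1101e-04
  C       6.2863e-05 2.0954e-05 -4.1908e-05
  E           0.342    0.1054 7.6910e-04
  solve Keq expr → x = -2.0954e-05; check Q = 1.4030e-04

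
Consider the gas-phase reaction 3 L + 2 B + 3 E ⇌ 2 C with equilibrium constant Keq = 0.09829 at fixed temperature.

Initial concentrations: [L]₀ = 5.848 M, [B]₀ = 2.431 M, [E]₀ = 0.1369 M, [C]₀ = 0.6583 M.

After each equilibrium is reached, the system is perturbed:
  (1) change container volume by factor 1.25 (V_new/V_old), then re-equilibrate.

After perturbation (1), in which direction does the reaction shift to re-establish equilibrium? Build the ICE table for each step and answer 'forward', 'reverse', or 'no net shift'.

Direction: reverse

Q₀ = 0.1429 vs Keq = 0.09829 ⇒ Q>K, reverse
Step 1:
                    L           B           E           C
  I             5.848       2.431      0.1369      0.6583
  C           0.01569     0.01046     0.01569    -0.01046
  E             5.864       2.441      0.1526      0.6478
  solve Keq expr → x = -0.005231; check Q = 0.09829
Then change container volume by factor 1.25 (V_new/V_old).
Step 2:
                    L           B           E           C
  I             4.691       1.953      0.1221      0.5183
  C            0.0552      0.0368      0.0552     -0.0368
  E             4.746        1.99      0.1773      0.4815
  solve Keq expr → x = -0.0184; check Q = 0.09829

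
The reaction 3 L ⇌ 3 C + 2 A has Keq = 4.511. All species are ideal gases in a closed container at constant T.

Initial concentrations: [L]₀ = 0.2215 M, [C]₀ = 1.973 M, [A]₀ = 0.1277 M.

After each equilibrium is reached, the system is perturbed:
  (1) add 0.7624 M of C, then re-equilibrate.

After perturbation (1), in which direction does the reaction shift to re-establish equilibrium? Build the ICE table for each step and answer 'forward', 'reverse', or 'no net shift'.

Direction: reverse

Q₀ = 11.53 vs Keq = 4.511 ⇒ Q>K, reverse
Step 1:
                    L           C           A
  init         0.2215       1.973      0.1277
  Δ           0.03656    -0.03656    -0.02437
  eq           0.2581       1.936      0.1033
  solve Keq expr → x = -0.01219; check Q = 4.511
Then add 0.7624 M of C.
Step 2:
                    L           C           A
  init         0.2581       2.699      0.1033
  Δ           0.03725    -0.03725    -0.02483
  eq           0.2953       2.662     0.07849
  solve Keq expr → x = -0.01242; check Q = 4.511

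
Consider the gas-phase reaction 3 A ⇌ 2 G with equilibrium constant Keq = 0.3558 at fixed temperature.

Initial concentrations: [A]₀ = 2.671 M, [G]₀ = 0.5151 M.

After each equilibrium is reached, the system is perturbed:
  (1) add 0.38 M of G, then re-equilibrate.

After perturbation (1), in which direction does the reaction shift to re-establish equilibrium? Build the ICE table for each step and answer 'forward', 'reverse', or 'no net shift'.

Q₀ = 0.01392 vs Keq = 0.3558 ⇒ Q<K, forward
Step 1:
                   A          G
  I            2.671     0.5151
  C           -1.059     0.7059
  E            1.612      1.221
  solve Keq expr → x = 0.3529; check Q = 0.3558
Then add 0.38 M of G.
Step 2:
                   A          G
  I            1.612      1.601
  C           0.2067    -0.1378
  E            1.819      1.463
  solve Keq expr → x = -0.0689; check Q = 0.3558

Direction: reverse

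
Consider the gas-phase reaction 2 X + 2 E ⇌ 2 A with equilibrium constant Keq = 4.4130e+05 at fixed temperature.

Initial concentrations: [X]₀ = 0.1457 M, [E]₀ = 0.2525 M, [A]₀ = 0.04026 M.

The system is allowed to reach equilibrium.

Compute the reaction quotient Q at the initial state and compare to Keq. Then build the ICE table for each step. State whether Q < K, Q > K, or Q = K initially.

Q₀ = 1.198; Q < K (proceeds forward)

Q₀ = 1.198 vs Keq = 4.4130e+05 ⇒ Q<K, forward
Step 1:
                  X         E         A
  I          0.1457    0.2525   0.04026
  C         -0.1432   -0.1432    0.1432
  E        0.002526    0.1093    0.1834
  solve Keq expr → x = 0.07159; check Q = 4.4130e+05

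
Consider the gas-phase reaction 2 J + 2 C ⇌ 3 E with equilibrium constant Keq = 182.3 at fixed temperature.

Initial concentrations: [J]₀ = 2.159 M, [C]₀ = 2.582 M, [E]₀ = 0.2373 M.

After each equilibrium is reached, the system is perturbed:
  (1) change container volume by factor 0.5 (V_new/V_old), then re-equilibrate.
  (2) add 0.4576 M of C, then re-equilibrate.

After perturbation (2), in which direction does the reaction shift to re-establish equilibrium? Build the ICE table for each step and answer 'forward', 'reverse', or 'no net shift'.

Direction: forward

Q₀ = 4.3001e-04 vs Keq = 182.3 ⇒ Q<K, forward
Step 1:
                    J           C           E
  I             2.159       2.582      0.2373
  C            -1.738      -1.738       2.607
  E             0.421       0.844       2.844
  solve Keq expr → x = 0.869; check Q = 182.3
Then change container volume by factor 0.5 (V_new/V_old).
Step 2:
                    J           C           E
  I            0.8419       1.688       5.689
  C           -0.1496     -0.1496      0.2245
  E            0.6923       1.538       5.913
  solve Keq expr → x = 0.07482; check Q = 182.3
Then add 0.4576 M of C.
Step 3:
                    J           C           E
  I            0.6923       1.996       5.913
  C           -0.1059     -0.1059      0.1589
  E            0.5864        1.89       6.072
  solve Keq expr → x = 0.05297; check Q = 182.3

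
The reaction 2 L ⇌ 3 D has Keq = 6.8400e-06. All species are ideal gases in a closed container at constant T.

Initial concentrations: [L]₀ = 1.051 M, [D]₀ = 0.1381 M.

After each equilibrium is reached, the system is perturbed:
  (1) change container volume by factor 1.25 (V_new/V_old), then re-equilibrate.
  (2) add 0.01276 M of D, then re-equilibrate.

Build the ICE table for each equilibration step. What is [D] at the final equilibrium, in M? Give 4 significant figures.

Q₀ = 0.002384 vs Keq = 6.8400e-06 ⇒ Q>K, reverse
Step 1:
                  L         D
  init        1.051    0.1381
  Δ         0.07834   -0.1175
  eq          1.129   0.02059
  solve Keq expr → x = -0.03917; check Q = 6.8400e-06
Then change container volume by factor 1.25 (V_new/V_old).
Step 2:
                  L         D
  init       0.9035   0.01647
  Δ       -8.4044e-04  0.001261
  eq         0.9026   0.01773
  solve Keq expr → x = 4.2022e-04; check Q = 6.8400e-06
Then add 0.01276 M of D.
Step 3:
                  L         D
  init       0.9026   0.03049
  Δ        0.008433  -0.01265
  eq         0.9111   0.01784
  solve Keq expr → x = -0.004217; check Q = 6.8400e-06

[D]_eq = 0.01784 M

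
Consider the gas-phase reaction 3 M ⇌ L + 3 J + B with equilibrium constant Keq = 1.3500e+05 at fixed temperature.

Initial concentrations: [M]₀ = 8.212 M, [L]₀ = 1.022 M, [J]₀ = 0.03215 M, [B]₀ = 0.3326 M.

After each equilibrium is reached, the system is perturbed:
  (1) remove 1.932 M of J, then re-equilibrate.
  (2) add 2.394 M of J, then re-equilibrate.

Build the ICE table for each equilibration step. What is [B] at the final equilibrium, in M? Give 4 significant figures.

[B]_eq = 2.95 M

Q₀ = 2.0397e-08 vs Keq = 1.3500e+05 ⇒ Q<K, forward
Step 1:
                    M           L           J           B
  init          8.212       1.022     0.03215      0.3326
  Δ            -7.872       2.624       7.872       2.624
  eq           0.3403       3.646       7.904       2.956
  solve Keq expr → x = 2.624; check Q = 1.3500e+05
Then remove 1.932 M of J.
Step 2:
                    M           L           J           B
  init         0.3403       3.646       5.972       2.956
  Δ          -0.07843     0.02614     0.07843     0.02614
  eq           0.2619       3.672        6.05       2.983
  solve Keq expr → x = 0.02614; check Q = 1.3500e+05
Then add 2.394 M of J.
Step 3:
                    M           L           J           B
  init         0.2619       3.672       8.444       2.983
  Δ           0.09706    -0.03235    -0.09706    -0.03235
  eq            0.359        3.64       8.347        2.95
  solve Keq expr → x = -0.03235; check Q = 1.3500e+05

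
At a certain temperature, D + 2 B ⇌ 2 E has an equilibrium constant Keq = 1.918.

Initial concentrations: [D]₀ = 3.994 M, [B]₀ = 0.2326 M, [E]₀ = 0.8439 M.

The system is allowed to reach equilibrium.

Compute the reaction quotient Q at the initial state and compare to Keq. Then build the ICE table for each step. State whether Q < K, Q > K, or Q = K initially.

Q₀ = 3.296 vs Keq = 1.918 ⇒ Q>K, reverse
Step 1:
                  D         B         E
  I           3.994    0.2326    0.8439
  C         0.02621   0.05243  -0.05243
  E            4.02     0.285    0.7915
  solve Keq expr → x = -0.02621; check Q = 1.918

Q₀ = 3.296; Q > K (proceeds reverse)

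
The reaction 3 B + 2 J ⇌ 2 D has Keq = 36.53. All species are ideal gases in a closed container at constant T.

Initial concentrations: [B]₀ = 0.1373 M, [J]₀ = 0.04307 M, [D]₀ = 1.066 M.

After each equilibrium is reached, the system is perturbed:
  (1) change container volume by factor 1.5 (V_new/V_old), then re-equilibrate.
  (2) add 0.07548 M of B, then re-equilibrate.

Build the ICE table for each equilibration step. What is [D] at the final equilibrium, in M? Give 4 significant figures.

[D]_eq = 0.4973 M

Q₀ = 2.3668e+05 vs Keq = 36.53 ⇒ Q>K, reverse
Step 1:
                  B         J         D
  init       0.1373   0.04307     1.066
  Δ          0.4141    0.2761   -0.2761
  eq         0.5514    0.3192    0.7899
  solve Keq expr → x = -0.138; check Q = 36.53
Then change container volume by factor 1.5 (V_new/V_old).
Step 2:
                  B         J         D
  init       0.3676    0.2128    0.5266
  Δ         0.07758   0.05172  -0.05172
  eq         0.4452    0.2645    0.4749
  solve Keq expr → x = -0.02586; check Q = 36.53
Then add 0.07548 M of B.
Step 3:
                  B         J         D
  init       0.5207    0.2645    0.4749
  Δ        -0.03364  -0.02243   0.02243
  eq          0.487    0.2421    0.4973
  solve Keq expr → x = 0.01121; check Q = 36.53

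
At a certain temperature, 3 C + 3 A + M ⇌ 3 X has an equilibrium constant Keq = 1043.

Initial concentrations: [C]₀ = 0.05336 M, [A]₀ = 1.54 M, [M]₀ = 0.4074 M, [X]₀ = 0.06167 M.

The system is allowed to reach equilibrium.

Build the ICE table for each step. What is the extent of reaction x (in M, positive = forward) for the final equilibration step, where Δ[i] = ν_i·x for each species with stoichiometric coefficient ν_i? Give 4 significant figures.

Q₀ = 1.038 vs Keq = 1043 ⇒ Q<K, forward
Step 1:
                   C          A          M          X
  init       0.05336       1.54     0.4074    0.06167
  Δ         -0.04386   -0.04386   -0.01462    0.04386
  eq        0.009497      1.496     0.3928     0.1055
  solve Keq expr → x = 0.01462; check Q = 1043

x = 0.01462 M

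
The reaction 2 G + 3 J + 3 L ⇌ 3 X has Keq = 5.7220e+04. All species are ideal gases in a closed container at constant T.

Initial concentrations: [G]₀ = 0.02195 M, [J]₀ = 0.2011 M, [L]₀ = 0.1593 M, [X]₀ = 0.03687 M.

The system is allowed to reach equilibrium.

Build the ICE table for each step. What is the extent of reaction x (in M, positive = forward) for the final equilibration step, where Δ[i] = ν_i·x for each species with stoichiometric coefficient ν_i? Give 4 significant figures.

Q₀ = 3164 vs Keq = 5.7220e+04 ⇒ Q<K, forward
Step 1:
                    G           J           L           X
  init        0.02195      0.2011      0.1593     0.03687
  Δ           -0.0104     -0.0156     -0.0156      0.0156
  eq          0.01155      0.1855      0.1437     0.05247
  solve Keq expr → x = 0.005201; check Q = 5.7220e+04

x = 0.005201 M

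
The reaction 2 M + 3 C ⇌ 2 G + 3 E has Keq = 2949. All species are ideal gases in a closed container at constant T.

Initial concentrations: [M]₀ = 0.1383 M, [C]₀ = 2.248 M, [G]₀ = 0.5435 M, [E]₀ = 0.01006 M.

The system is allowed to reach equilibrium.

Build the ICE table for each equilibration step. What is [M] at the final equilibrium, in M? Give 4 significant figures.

[M]_eq = 4.3449e-04 M

Q₀ = 1.3841e-06 vs Keq = 2949 ⇒ Q<K, forward
Step 1:
                   M          C          G          E
  I           0.1383      2.248     0.5435    0.01006
  C          -0.1379    -0.2068     0.1379     0.2068
  E       4.3449e-04      2.041     0.6814     0.2169
  solve Keq expr → x = 0.06893; check Q = 2949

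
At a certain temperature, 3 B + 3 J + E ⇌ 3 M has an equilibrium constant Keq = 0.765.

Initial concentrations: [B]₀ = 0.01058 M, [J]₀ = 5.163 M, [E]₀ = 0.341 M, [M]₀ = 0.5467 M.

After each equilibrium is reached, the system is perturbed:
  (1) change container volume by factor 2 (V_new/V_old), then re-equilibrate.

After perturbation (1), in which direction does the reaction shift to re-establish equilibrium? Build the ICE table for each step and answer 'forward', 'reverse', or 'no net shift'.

Q₀ = 2940 vs Keq = 0.765 ⇒ Q>K, reverse
Step 1:
                  B         J         E         M
  I         0.01058     5.163     0.341    0.5467
  C          0.1135    0.1135   0.03783   -0.1135
  E          0.1241     5.276    0.3788    0.4332
  solve Keq expr → x = -0.03783; check Q = 0.765
Then change container volume by factor 2 (V_new/V_old).
Step 2:
                  B         J         E         M
  I         0.06203     2.638    0.1894    0.2166
  C          0.0515    0.0515   0.01717   -0.0515
  E          0.1135      2.69    0.2066    0.1651
  solve Keq expr → x = -0.01717; check Q = 0.765

Direction: reverse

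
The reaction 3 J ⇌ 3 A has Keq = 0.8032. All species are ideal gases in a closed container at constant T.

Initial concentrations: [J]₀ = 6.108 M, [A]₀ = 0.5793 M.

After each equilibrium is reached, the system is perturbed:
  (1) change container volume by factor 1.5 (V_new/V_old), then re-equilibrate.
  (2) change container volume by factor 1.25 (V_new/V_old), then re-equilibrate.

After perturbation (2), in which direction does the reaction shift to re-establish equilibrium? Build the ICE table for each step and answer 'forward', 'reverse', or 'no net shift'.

Q₀ = 8.5313e-04 vs Keq = 0.8032 ⇒ Q<K, forward
Step 1:
                    J           A
  I             6.108      0.5793
  C            -2.642       2.642
  E             3.466       3.222
  solve Keq expr → x = 0.8808; check Q = 0.8032
Then change container volume by factor 1.5 (V_new/V_old).
Step 2:
                    J           A
  I              2.31       2.148
  C                 0           0
  E              2.31       2.148
  solve Keq expr → x = 0; check Q = 0.8032
Then change container volume by factor 1.25 (V_new/V_old).
Step 3:
                    J           A
  I             1.848       1.718
  C                 0           0
  E             1.848       1.718
  solve Keq expr → x = 0; check Q = 0.8032

Direction: no net shift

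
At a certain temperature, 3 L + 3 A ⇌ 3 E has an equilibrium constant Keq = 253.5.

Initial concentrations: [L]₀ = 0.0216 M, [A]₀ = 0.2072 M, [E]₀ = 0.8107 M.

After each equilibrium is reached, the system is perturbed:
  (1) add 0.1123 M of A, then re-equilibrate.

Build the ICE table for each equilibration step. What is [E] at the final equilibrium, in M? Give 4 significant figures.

Q₀ = 5.9436e+06 vs Keq = 253.5 ⇒ Q>K, reverse
Step 1:
                    L           A           E
  Initial      0.0216      0.2072      0.8107
  Change       0.2079      0.2079     -0.2079
  Equil        0.2295      0.4151      0.6028
  solve Keq expr → x = -0.06929; check Q = 253.5
Then add 0.1123 M of A.
Step 2:
                    L           A           E
  Initial      0.2295      0.5274      0.6028
  Change     -0.02909    -0.02909     0.02909
  Equil        0.2004      0.4983      0.6319
  solve Keq expr → x = 0.009698; check Q = 253.5

[E]_eq = 0.6319 M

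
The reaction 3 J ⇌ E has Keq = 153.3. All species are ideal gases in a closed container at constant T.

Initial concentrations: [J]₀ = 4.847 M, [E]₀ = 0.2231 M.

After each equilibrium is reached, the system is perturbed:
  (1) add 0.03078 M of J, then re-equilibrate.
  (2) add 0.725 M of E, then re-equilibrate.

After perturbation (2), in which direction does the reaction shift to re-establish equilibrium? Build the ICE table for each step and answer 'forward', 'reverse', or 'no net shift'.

Q₀ = 0.001959 vs Keq = 153.3 ⇒ Q<K, forward
Step 1:
                  J         E
  init        4.847    0.2231
  Δ          -4.621      1.54
  eq         0.2257     1.764
  solve Keq expr → x = 1.54; check Q = 153.3
Then add 0.03078 M of J.
Step 2:
                  J         E
  init       0.2565     1.764
  Δ        -0.03035   0.01012
  eq         0.2262     1.774
  solve Keq expr → x = 0.01012; check Q = 153.3
Then add 0.725 M of E.
Step 3:
                  J         E
  init       0.2262     2.499
  Δ         0.02707 -0.009022
  eq         0.2532      2.49
  solve Keq expr → x = -0.009022; check Q = 153.3

Direction: reverse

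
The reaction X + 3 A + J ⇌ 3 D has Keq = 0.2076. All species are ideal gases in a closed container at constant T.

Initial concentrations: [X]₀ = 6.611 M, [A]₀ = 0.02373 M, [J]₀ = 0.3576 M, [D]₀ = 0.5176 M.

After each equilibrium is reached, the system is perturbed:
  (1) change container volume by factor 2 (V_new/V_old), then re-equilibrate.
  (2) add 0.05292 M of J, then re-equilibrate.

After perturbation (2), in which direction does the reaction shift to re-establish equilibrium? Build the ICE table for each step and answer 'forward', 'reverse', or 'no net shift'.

Q₀ = 4390 vs Keq = 0.2076 ⇒ Q>K, reverse
Step 1:
                   X          A          J          D
  init         6.611    0.02373     0.3576     0.5176
  Δ          0.08944     0.2683    0.08944    -0.2683
  eq             6.7     0.2921      0.447     0.2493
  solve Keq expr → x = -0.08944; check Q = 0.2076
Then change container volume by factor 2 (V_new/V_old).
Step 2:
                   X          A          J          D
  init          3.35      0.146     0.2235     0.1246
  Δ         0.009687    0.02906   0.009687   -0.02906
  eq            3.36     0.1751     0.2332    0.09558
  solve Keq expr → x = -0.009687; check Q = 0.2076
Then add 0.05292 M of J.
Step 3:
                   X          A          J          D
  init          3.36     0.1751     0.2861    0.09558
  Δ        -0.001382  -0.004145  -0.001382   0.004145
  eq           3.359     0.1709     0.2847    0.09972
  solve Keq expr → x = 0.001382; check Q = 0.2076

Direction: forward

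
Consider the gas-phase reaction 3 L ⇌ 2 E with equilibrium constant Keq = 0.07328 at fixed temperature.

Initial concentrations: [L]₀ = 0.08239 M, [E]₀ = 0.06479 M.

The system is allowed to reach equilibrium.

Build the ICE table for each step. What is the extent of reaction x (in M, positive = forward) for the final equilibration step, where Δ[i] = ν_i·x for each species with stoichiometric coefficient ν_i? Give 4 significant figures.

Q₀ = 7.506 vs Keq = 0.07328 ⇒ Q>K, reverse
Step 1:
                    L           E
  Initial     0.08239     0.06479
  Change      0.07245     -0.0483
  Equil        0.1548     0.01649
  solve Keq expr → x = -0.02415; check Q = 0.07328

x = -0.02415 M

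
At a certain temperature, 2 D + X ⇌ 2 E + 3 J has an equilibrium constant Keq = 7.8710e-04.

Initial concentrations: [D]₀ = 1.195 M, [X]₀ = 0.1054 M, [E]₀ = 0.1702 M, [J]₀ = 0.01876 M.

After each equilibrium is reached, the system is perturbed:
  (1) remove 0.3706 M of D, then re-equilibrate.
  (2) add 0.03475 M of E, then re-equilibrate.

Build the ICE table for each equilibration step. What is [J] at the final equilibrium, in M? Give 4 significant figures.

[J]_eq = 0.08601 M

Q₀ = 1.2707e-06 vs Keq = 7.8710e-04 ⇒ Q<K, forward
Step 1:
                   D          X          E          J
  Initial      1.195     0.1054     0.1702    0.01876
  Change    -0.06198   -0.03099    0.06198    0.09297
  Equil        1.133    0.07441     0.2322     0.1117
  solve Keq expr → x = 0.03099; check Q = 7.8710e-04
Then remove 0.3706 M of D.
Step 2:
                   D          X          E          J
  Initial     0.7624    0.07441     0.2322     0.1117
  Change     0.01276    0.00638   -0.01276   -0.01914
  Equil       0.7752    0.08079     0.2194    0.09259
  solve Keq expr → x = -0.00638; check Q = 7.8710e-04
Then add 0.03475 M of E.
Step 3:
                   D          X          E          J
  Initial     0.7752    0.08079     0.2542    0.09259
  Change    0.004386   0.002193  -0.004386   -0.00658
  Equil       0.7796    0.08298     0.2498    0.08601
  solve Keq expr → x = -0.002193; check Q = 7.8710e-04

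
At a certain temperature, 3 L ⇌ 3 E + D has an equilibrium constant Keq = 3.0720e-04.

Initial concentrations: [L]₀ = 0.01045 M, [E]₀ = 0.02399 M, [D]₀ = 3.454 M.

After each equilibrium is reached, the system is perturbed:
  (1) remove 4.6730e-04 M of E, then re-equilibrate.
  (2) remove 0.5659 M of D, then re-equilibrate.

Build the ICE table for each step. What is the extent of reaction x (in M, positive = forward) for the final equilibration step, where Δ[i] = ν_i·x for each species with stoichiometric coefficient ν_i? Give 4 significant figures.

Q₀ = 41.79 vs Keq = 3.0720e-04 ⇒ Q>K, reverse
Step 1:
                  L         E         D
  I         0.01045   0.02399     3.454
  C         0.02252  -0.02252 -0.007506
  E         0.03297  0.001473     3.446
  solve Keq expr → x = -0.007506; check Q = 3.0720e-04
Then remove 4.6730e-04 M of E.
Step 2:
                  L         E         D
  I         0.03297  0.001005     3.446
  C       -4.4730e-04 4.4730e-04 1.4910e-04
  E         0.03252  0.001453     3.447
  solve Keq expr → x = 1.4910e-04; check Q = 3.0720e-04
Then remove 0.5659 M of D.
Step 3:
                  L         E         D
  I         0.03252  0.001453     2.881
  C       -8.5437e-05 8.5437e-05 2.8479e-05
  E         0.03243  0.001538     2.881
  solve Keq expr → x = 2.8479e-05; check Q = 3.0720e-04

x = 2.8479e-05 M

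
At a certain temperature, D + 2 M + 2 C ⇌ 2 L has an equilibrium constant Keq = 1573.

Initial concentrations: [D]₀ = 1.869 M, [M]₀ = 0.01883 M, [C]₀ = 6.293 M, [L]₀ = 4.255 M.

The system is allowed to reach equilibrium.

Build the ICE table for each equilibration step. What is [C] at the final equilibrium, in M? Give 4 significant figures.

Q₀ = 689.9 vs Keq = 1573 ⇒ Q<K, forward
Step 1:
                   D          M          C          L
  init         1.869    0.01883      6.293      4.255
  Δ        -0.003159  -0.006318  -0.006318   0.006318
  eq           1.866    0.01251      6.287      4.261
  solve Keq expr → x = 0.003159; check Q = 1573

[C]_eq = 6.287 M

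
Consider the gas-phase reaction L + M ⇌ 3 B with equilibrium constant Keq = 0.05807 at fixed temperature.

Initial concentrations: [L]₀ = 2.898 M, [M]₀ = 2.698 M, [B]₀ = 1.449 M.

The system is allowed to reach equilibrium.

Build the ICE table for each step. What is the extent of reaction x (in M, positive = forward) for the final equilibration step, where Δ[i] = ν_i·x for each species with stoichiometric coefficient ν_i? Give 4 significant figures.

x = -0.2139 M

Q₀ = 0.3891 vs Keq = 0.05807 ⇒ Q>K, reverse
Step 1:
                    L           M           B
  init          2.898       2.698       1.449
  Δ            0.2139      0.2139     -0.6417
  eq            3.112       2.912      0.8073
  solve Keq expr → x = -0.2139; check Q = 0.05807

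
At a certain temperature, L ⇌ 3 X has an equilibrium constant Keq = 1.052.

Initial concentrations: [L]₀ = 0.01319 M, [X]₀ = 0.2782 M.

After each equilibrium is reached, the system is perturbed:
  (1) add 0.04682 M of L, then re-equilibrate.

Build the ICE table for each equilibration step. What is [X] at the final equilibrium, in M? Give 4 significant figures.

[X]_eq = 0.3431 M

Q₀ = 1.632 vs Keq = 1.052 ⇒ Q>K, reverse
Step 1:
                   L          X
  I          0.01319     0.2782
  C         0.004462   -0.01339
  E          0.01765     0.2648
  solve Keq expr → x = -0.004462; check Q = 1.052
Then add 0.04682 M of L.
Step 2:
                   L          X
  I          0.06447     0.2648
  C         -0.02609    0.07826
  E          0.03838     0.3431
  solve Keq expr → x = 0.02609; check Q = 1.052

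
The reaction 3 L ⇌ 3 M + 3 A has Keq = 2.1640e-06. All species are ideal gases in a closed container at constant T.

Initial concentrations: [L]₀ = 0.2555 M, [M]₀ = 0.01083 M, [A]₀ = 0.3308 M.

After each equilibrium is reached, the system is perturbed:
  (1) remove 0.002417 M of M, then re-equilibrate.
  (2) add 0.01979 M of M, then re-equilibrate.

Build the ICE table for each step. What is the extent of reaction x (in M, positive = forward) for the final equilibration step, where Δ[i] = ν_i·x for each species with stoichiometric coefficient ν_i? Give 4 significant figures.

Q₀ = 2.7568e-06 vs Keq = 2.1640e-06 ⇒ Q>K, reverse
Step 1:
                   L          M          A
  init        0.2555    0.01083     0.3308
  Δ       7.8517e-04 -7.8517e-04 -7.8517e-04
  eq          0.2563    0.01004       0.33
  solve Keq expr → x = -2.6172e-04; check Q = 2.1640e-06
Then remove 0.002417 M of M.
Step 2:
                   L          M          A
  init        0.2563   0.007628       0.33
  Δ        -0.002261   0.002261   0.002261
  eq           0.254   0.009888     0.3323
  solve Keq expr → x = 7.5355e-04; check Q = 2.1640e-06
Then add 0.01979 M of M.
Step 3:
                   L          M          A
  init         0.254    0.02968     0.3323
  Δ          0.01845   -0.01845   -0.01845
  eq          0.2725    0.01123     0.3138
  solve Keq expr → x = -0.006149; check Q = 2.1640e-06

x = -0.006149 M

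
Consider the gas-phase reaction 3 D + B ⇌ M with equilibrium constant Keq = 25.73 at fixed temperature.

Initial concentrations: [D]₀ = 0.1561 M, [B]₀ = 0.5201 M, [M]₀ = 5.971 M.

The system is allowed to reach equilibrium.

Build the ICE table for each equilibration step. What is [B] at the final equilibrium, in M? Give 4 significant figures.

[B]_eq = 0.6968 M

Q₀ = 3018 vs Keq = 25.73 ⇒ Q>K, reverse
Step 1:
                   D          B          M
  I           0.1561     0.5201      5.971
  C           0.5301     0.1767    -0.1767
  E           0.6862     0.6968      5.794
  solve Keq expr → x = -0.1767; check Q = 25.73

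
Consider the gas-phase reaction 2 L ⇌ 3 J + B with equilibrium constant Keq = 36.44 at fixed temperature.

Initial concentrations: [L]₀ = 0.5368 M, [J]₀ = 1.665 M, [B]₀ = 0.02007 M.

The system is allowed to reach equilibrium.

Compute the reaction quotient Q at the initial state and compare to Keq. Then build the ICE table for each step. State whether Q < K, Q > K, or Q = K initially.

Q₀ = 0.3215; Q < K (proceeds forward)

Q₀ = 0.3215 vs Keq = 36.44 ⇒ Q<K, forward
Step 1:
                    L           J           B
  Initial      0.5368       1.665     0.02007
  Change      -0.3174      0.4761      0.1587
  Equil        0.2194       2.141      0.1788
  solve Keq expr → x = 0.1587; check Q = 36.44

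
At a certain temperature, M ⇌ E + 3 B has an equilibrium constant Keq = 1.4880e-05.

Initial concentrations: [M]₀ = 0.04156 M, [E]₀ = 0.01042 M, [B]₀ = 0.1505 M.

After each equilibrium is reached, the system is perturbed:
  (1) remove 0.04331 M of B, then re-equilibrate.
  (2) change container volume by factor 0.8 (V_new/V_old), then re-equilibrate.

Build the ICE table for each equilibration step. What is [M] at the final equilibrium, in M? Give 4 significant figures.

Q₀ = 8.5468e-04 vs Keq = 1.4880e-05 ⇒ Q>K, reverse
Step 1:
                   M          E          B
  I          0.04156    0.01042     0.1505
  C         0.009982  -0.009982   -0.02995
  E          0.05154 4.3775e-04     0.1206
  solve Keq expr → x = -0.009982; check Q = 1.4880e-05
Then remove 0.04331 M of B.
Step 2:
                   M          E          B
  I          0.05154 4.3775e-04    0.07724
  C        -0.001015   0.001015   0.003045
  E          0.05053   0.001453    0.08029
  solve Keq expr → x = 0.001015; check Q = 1.4880e-05
Then change container volume by factor 0.8 (V_new/V_old).
Step 3:
                   M          E          B
  I          0.06316   0.001816     0.1004
  C       8.0312e-04 -8.0312e-04  -0.002409
  E          0.06396   0.001013    0.09795
  solve Keq expr → x = -8.0312e-04; check Q = 1.4880e-05

[M]_eq = 0.06396 M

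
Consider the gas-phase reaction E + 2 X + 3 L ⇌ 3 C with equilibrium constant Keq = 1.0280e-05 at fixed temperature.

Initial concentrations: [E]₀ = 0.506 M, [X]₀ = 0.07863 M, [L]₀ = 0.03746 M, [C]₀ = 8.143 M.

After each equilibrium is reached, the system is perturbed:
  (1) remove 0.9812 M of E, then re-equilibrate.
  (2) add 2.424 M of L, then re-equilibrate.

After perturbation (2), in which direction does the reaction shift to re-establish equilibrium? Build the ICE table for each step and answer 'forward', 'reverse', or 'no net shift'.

Q₀ = 3.2834e+09 vs Keq = 1.0280e-05 ⇒ Q>K, reverse
Step 1:
                   E          X          L          C
  Initial      0.506    0.07863    0.03746      8.143
  Change       2.484      4.968      7.453     -7.453
  Equil         2.99      5.047       7.49     0.6904
  solve Keq expr → x = -2.484; check Q = 1.0280e-05
Then remove 0.9812 M of E.
Step 2:
                   E          X          L          C
  Initial      2.009      5.047       7.49     0.6904
  Change     0.02446    0.04891    0.07337   -0.07337
  Equil        2.033      5.096      7.563      0.617
  solve Keq expr → x = -0.02446; check Q = 1.0280e-05
Then add 2.424 M of L.
Step 3:
                   E          X          L          C
  Initial      2.033      5.096      9.987      0.617
  Change    -0.05515    -0.1103    -0.1654     0.1654
  Equil        1.978      4.986      9.822     0.7824
  solve Keq expr → x = 0.05515; check Q = 1.0280e-05

Direction: forward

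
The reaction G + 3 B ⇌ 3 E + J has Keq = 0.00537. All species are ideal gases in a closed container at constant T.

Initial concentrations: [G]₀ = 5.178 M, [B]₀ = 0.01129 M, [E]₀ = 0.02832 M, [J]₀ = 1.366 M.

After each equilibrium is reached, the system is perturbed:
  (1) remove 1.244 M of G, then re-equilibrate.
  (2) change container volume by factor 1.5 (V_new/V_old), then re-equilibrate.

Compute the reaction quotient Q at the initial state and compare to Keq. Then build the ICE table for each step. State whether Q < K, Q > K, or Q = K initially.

Q₀ = 4.164 vs Keq = 0.00537 ⇒ Q>K, reverse
Step 1:
                    G           B           E           J
  init          5.178     0.01129     0.02832       1.366
  Δ          0.006604     0.01981    -0.01981   -0.006604
  eq            5.185      0.0311    0.008509       1.359
  solve Keq expr → x = -0.006604; check Q = 0.00537
Then remove 1.244 M of G.
Step 2:
                    G           B           E           J
  init          3.941      0.0311    0.008509       1.359
  Δ        1.9822e-04  5.9467e-04 -5.9467e-04 -1.9822e-04
  eq            3.941      0.0317    0.007914       1.359
  solve Keq expr → x = -1.9822e-04; check Q = 0.00537
Then change container volume by factor 1.5 (V_new/V_old).
Step 3:
                    G           B           E           J
  init          2.627     0.02113    0.005276      0.9061
  Δ                 0           0           0           0
  eq            2.627     0.02113    0.005276      0.9061
  solve Keq expr → x = 0; check Q = 0.00537

Q₀ = 4.164; Q > K (proceeds reverse)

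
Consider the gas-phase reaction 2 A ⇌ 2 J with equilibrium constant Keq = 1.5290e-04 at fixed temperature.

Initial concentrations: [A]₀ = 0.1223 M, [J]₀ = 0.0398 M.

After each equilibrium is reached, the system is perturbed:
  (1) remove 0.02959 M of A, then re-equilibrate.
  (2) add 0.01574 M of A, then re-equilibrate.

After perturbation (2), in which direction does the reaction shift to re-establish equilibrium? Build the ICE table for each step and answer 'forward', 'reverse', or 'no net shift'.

Q₀ = 0.1059 vs Keq = 1.5290e-04 ⇒ Q>K, reverse
Step 1:
                    A           J
  I            0.1223      0.0398
  C           0.03782    -0.03782
  E            0.1601     0.00198
  solve Keq expr → x = -0.01891; check Q = 1.5290e-04
Then remove 0.02959 M of A.
Step 2:
                    A           J
  I            0.1305     0.00198
  C        3.6142e-04 -3.6142e-04
  E            0.1309    0.001619
  solve Keq expr → x = -1.8071e-04; check Q = 1.5290e-04
Then add 0.01574 M of A.
Step 3:
                    A           J
  I            0.1466    0.001619
  C       -1.9225e-04  1.9225e-04
  E            0.1464    0.001811
  solve Keq expr → x = 9.6126e-05; check Q = 1.5290e-04

Direction: forward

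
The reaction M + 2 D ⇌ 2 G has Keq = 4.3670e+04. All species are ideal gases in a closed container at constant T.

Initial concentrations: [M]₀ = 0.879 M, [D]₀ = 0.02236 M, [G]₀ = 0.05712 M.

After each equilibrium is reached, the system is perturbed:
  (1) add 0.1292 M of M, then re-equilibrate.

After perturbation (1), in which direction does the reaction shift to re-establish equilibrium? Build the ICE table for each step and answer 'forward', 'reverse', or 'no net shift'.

Direction: forward

Q₀ = 7.424 vs Keq = 4.3670e+04 ⇒ Q<K, forward
Step 1:
                  M         D         G
  Initial     0.879   0.02236   0.05712
  Change   -0.01098  -0.02195   0.02195
  Equil       0.868 4.0614e-04   0.07907
  solve Keq expr → x = 0.01098; check Q = 4.3670e+04
Then add 0.1292 M of M.
Step 2:
                  M         D         G
  Initial    0.9972 4.0614e-04   0.07907
  Change  -1.3545e-05 -2.7090e-05 2.7090e-05
  Equil      0.9972 3.7905e-04    0.0791
  solve Keq expr → x = 1.3545e-05; check Q = 4.3670e+04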